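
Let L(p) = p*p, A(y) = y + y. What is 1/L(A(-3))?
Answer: 1/36 ≈ 0.027778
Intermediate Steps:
A(y) = 2*y
L(p) = p²
1/L(A(-3)) = 1/((2*(-3))²) = 1/((-6)²) = 1/36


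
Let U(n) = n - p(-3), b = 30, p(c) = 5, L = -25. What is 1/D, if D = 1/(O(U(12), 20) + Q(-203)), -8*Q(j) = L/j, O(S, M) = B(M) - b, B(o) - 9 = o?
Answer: -1649/1624 ≈ -1.0154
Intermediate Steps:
B(o) = 9 + o
U(n) = -5 + n (U(n) = n - 1*5 = n - 5 = -5 + n)
O(S, M) = -21 + M (O(S, M) = (9 + M) - 1*30 = (9 + M) - 30 = -21 + M)
Q(j) = 25/(8*j) (Q(j) = -(-25)/(8*j) = 25/(8*j))
D = -1624/1649 (D = 1/((-21 + 20) + (25/8)/(-203)) = 1/(-1 + (25/8)*(-1/203)) = 1/(-1 - 25/1624) = 1/(-1649/1624) = -1624/1649 ≈ -0.98484)
1/D = 1/(-1624/1649) = -1649/1624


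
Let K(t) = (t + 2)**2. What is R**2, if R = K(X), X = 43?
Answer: 4100625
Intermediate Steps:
K(t) = (2 + t)**2
R = 2025 (R = (2 + 43)**2 = 45**2 = 2025)
R**2 = 2025**2 = 4100625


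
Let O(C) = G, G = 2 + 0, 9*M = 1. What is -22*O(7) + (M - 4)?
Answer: -431/9 ≈ -47.889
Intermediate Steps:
M = ⅑ (M = (⅑)*1 = ⅑ ≈ 0.11111)
G = 2
O(C) = 2
-22*O(7) + (M - 4) = -22*2 + (⅑ - 4) = -44 - 35/9 = -431/9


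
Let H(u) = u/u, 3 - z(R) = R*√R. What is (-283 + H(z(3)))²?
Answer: 79524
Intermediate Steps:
z(R) = 3 - R^(3/2) (z(R) = 3 - R*√R = 3 - R^(3/2))
H(u) = 1
(-283 + H(z(3)))² = (-283 + 1)² = (-282)² = 79524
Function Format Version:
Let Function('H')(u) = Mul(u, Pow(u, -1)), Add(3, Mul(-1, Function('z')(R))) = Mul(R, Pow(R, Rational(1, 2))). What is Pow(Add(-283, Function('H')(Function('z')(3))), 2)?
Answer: 79524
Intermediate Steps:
Function('z')(R) = Add(3, Mul(-1, Pow(R, Rational(3, 2)))) (Function('z')(R) = Add(3, Mul(-1, Mul(R, Pow(R, Rational(1, 2))))) = Add(3, Mul(-1, Pow(R, Rational(3, 2)))))
Function('H')(u) = 1
Pow(Add(-283, Function('H')(Function('z')(3))), 2) = Pow(Add(-283, 1), 2) = Pow(-282, 2) = 79524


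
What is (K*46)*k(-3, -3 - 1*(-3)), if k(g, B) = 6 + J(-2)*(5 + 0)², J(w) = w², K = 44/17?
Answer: 214544/17 ≈ 12620.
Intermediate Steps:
K = 44/17 (K = 44*(1/17) = 44/17 ≈ 2.5882)
k(g, B) = 106 (k(g, B) = 6 + (-2)²*(5 + 0)² = 6 + 4*5² = 6 + 4*25 = 6 + 100 = 106)
(K*46)*k(-3, -3 - 1*(-3)) = ((44/17)*46)*106 = (2024/17)*106 = 214544/17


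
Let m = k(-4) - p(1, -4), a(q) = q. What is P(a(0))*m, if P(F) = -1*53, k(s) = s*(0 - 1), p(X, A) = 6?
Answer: 106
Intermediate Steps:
k(s) = -s (k(s) = s*(-1) = -s)
P(F) = -53
m = -2 (m = -1*(-4) - 1*6 = 4 - 6 = -2)
P(a(0))*m = -53*(-2) = 106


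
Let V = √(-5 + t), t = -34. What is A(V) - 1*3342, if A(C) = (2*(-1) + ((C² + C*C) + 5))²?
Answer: 2283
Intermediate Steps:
V = I*√39 (V = √(-5 - 34) = √(-39) = I*√39 ≈ 6.245*I)
A(C) = (3 + 2*C²)² (A(C) = (-2 + ((C² + C²) + 5))² = (-2 + (2*C² + 5))² = (-2 + (5 + 2*C²))² = (3 + 2*C²)²)
A(V) - 1*3342 = (3 + 2*(I*√39)²)² - 1*3342 = (3 + 2*(-39))² - 3342 = (3 - 78)² - 3342 = (-75)² - 3342 = 5625 - 3342 = 2283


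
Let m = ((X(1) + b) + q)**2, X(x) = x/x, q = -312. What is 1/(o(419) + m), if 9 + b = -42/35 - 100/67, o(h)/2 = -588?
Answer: 112225/11554065804 ≈ 9.7130e-6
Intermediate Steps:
o(h) = -1176 (o(h) = 2*(-588) = -1176)
b = -3917/335 (b = -9 + (-42/35 - 100/67) = -9 + (-42*1/35 - 100*1/67) = -9 + (-6/5 - 100/67) = -9 - 902/335 = -3917/335 ≈ -11.693)
X(x) = 1
m = 11686042404/112225 (m = ((1 - 3917/335) - 312)**2 = (-3582/335 - 312)**2 = (-108102/335)**2 = 11686042404/112225 ≈ 1.0413e+5)
1/(o(419) + m) = 1/(-1176 + 11686042404/112225) = 1/(11554065804/112225) = 112225/11554065804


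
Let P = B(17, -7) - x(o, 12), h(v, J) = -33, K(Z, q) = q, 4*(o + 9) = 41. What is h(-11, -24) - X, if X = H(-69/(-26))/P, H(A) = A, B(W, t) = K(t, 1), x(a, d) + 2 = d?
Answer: -2551/78 ≈ -32.705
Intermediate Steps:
o = 5/4 (o = -9 + (1/4)*41 = -9 + 41/4 = 5/4 ≈ 1.2500)
x(a, d) = -2 + d
B(W, t) = 1
P = -9 (P = 1 - (-2 + 12) = 1 - 1*10 = 1 - 10 = -9)
X = -23/78 (X = -69/(-26)/(-9) = -69*(-1/26)*(-1/9) = (69/26)*(-1/9) = -23/78 ≈ -0.29487)
h(-11, -24) - X = -33 - 1*(-23/78) = -33 + 23/78 = -2551/78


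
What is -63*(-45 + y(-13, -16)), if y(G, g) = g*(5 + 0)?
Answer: 7875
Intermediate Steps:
y(G, g) = 5*g (y(G, g) = g*5 = 5*g)
-63*(-45 + y(-13, -16)) = -63*(-45 + 5*(-16)) = -63*(-45 - 80) = -63*(-125) = 7875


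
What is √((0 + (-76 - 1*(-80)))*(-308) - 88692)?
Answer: 2*I*√22481 ≈ 299.87*I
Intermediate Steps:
√((0 + (-76 - 1*(-80)))*(-308) - 88692) = √((0 + (-76 + 80))*(-308) - 88692) = √((0 + 4)*(-308) - 88692) = √(4*(-308) - 88692) = √(-1232 - 88692) = √(-89924) = 2*I*√22481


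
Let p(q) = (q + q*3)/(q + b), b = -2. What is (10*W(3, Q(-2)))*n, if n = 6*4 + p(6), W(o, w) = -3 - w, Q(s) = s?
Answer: -300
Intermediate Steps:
p(q) = 4*q/(-2 + q) (p(q) = (q + q*3)/(q - 2) = (q + 3*q)/(-2 + q) = (4*q)/(-2 + q) = 4*q/(-2 + q))
n = 30 (n = 6*4 + 4*6/(-2 + 6) = 24 + 4*6/4 = 24 + 4*6*(¼) = 24 + 6 = 30)
(10*W(3, Q(-2)))*n = (10*(-3 - 1*(-2)))*30 = (10*(-3 + 2))*30 = (10*(-1))*30 = -10*30 = -300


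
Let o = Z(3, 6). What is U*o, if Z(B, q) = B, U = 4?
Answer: 12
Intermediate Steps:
o = 3
U*o = 4*3 = 12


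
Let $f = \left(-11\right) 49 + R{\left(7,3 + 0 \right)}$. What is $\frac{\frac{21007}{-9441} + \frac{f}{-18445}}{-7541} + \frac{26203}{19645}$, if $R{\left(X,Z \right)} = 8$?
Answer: $\frac{6883375003372703}{5159500118875305} \approx 1.3341$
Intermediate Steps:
$f = -531$ ($f = \left(-11\right) 49 + 8 = -539 + 8 = -531$)
$\frac{\frac{21007}{-9441} + \frac{f}{-18445}}{-7541} + \frac{26203}{19645} = \frac{\frac{21007}{-9441} - \frac{531}{-18445}}{-7541} + \frac{26203}{19645} = \left(21007 \left(- \frac{1}{9441}\right) - - \frac{531}{18445}\right) \left(- \frac{1}{7541}\right) + 26203 \cdot \frac{1}{19645} = \left(- \frac{21007}{9441} + \frac{531}{18445}\right) \left(- \frac{1}{7541}\right) + \frac{26203}{19645} = \left(- \frac{382460944}{174139245}\right) \left(- \frac{1}{7541}\right) + \frac{26203}{19645} = \frac{382460944}{1313184046545} + \frac{26203}{19645} = \frac{6883375003372703}{5159500118875305}$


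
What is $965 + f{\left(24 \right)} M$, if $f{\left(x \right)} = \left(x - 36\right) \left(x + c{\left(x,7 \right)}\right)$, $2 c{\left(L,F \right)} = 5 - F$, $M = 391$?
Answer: $-106951$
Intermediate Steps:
$c{\left(L,F \right)} = \frac{5}{2} - \frac{F}{2}$ ($c{\left(L,F \right)} = \frac{5 - F}{2} = \frac{5}{2} - \frac{F}{2}$)
$f{\left(x \right)} = \left(-1 + x\right) \left(-36 + x\right)$ ($f{\left(x \right)} = \left(x - 36\right) \left(x + \left(\frac{5}{2} - \frac{7}{2}\right)\right) = \left(-36 + x\right) \left(x + \left(\frac{5}{2} - \frac{7}{2}\right)\right) = \left(-36 + x\right) \left(x - 1\right) = \left(-36 + x\right) \left(-1 + x\right) = \left(-1 + x\right) \left(-36 + x\right)$)
$965 + f{\left(24 \right)} M = 965 + \left(36 + 24^{2} - 888\right) 391 = 965 + \left(36 + 576 - 888\right) 391 = 965 - 107916 = -106951$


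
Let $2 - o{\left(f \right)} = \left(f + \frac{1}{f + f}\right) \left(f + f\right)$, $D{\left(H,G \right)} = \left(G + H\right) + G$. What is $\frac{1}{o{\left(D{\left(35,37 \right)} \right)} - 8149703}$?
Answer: $- \frac{1}{8173464} \approx -1.2235 \cdot 10^{-7}$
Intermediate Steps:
$D{\left(H,G \right)} = H + 2 G$
$o{\left(f \right)} = 2 - 2 f \left(f + \frac{1}{2 f}\right)$ ($o{\left(f \right)} = 2 - \left(f + \frac{1}{f + f}\right) \left(f + f\right) = 2 - \left(f + \frac{1}{2 f}\right) 2 f = 2 - 2 f \left(f + \frac{1}{2 f}\right)$)
$\frac{1}{o{\left(D{\left(35,37 \right)} \right)} - 8149703} = \frac{1}{\left(1 - 2 \left(35 + 2 \cdot 37\right)^{2}\right) - 8149703} = \frac{1}{\left(1 - 2 \left(35 + 74\right)^{2}\right) - 8149703} = \frac{1}{\left(1 - 2 \cdot 109^{2}\right) - 8149703} = \frac{1}{\left(1 - 23762\right) - 8149703} = \frac{1}{-23761 - 8149703} = \frac{1}{-8173464} = - \frac{1}{8173464}$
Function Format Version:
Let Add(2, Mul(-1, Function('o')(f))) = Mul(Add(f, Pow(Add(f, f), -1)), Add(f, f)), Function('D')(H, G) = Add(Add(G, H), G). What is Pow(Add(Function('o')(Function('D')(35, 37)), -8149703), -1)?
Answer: Rational(-1, 8173464) ≈ -1.2235e-7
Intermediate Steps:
Function('D')(H, G) = Add(H, Mul(2, G))
Function('o')(f) = Add(2, Mul(-2, f, Add(f, Mul(Rational(1, 2), Pow(f, -1))))) (Function('o')(f) = Add(2, Mul(-1, Mul(Add(f, Pow(Add(f, f), -1)), Add(f, f)))) = Add(2, Mul(-1, Mul(Add(f, Pow(Mul(2, f), -1)), Mul(2, f)))) = Add(2, Mul(-1, Mul(Add(f, Mul(Rational(1, 2), Pow(f, -1))), Mul(2, f)))) = Add(2, Mul(-1, Mul(2, f, Add(f, Mul(Rational(1, 2), Pow(f, -1)))))) = Add(2, Mul(-2, f, Add(f, Mul(Rational(1, 2), Pow(f, -1))))))
Pow(Add(Function('o')(Function('D')(35, 37)), -8149703), -1) = Pow(Add(Add(1, Mul(-2, Pow(Add(35, Mul(2, 37)), 2))), -8149703), -1) = Pow(Add(Add(1, Mul(-2, Pow(Add(35, 74), 2))), -8149703), -1) = Pow(Add(Add(1, Mul(-2, Pow(109, 2))), -8149703), -1) = Pow(Add(Add(1, Mul(-2, 11881)), -8149703), -1) = Pow(Add(Add(1, -23762), -8149703), -1) = Pow(Add(-23761, -8149703), -1) = Pow(-8173464, -1) = Rational(-1, 8173464)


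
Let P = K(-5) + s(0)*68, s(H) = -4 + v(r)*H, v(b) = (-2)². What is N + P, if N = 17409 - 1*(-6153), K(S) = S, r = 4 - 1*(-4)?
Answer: 23285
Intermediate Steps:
r = 8 (r = 4 + 4 = 8)
v(b) = 4
s(H) = -4 + 4*H
P = -277 (P = -5 + (-4 + 4*0)*68 = -5 + (-4 + 0)*68 = -5 - 4*68 = -5 - 272 = -277)
N = 23562 (N = 17409 + 6153 = 23562)
N + P = 23562 - 277 = 23285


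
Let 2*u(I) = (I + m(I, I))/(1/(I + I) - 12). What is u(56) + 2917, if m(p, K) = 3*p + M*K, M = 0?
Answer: 3904987/1343 ≈ 2907.7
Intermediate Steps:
m(p, K) = 3*p (m(p, K) = 3*p + 0*K = 3*p + 0 = 3*p)
u(I) = 2*I/(-12 + 1/(2*I)) (u(I) = ((I + 3*I)/(1/(I + I) - 12))/2 = ((4*I)/(1/(2*I) - 12))/2 = ((4*I)/(-12 + 1/(2*I)))/2 = (4*I/(-12 + 1/(2*I)))/2 = 2*I/(-12 + 1/(2*I)))
u(56) + 2917 = -4*56²/(-1 + 24*56) + 2917 = -4*3136/(-1 + 1344) + 2917 = -4*3136/1343 + 2917 = -4*3136*1/1343 + 2917 = -12544/1343 + 2917 = 3904987/1343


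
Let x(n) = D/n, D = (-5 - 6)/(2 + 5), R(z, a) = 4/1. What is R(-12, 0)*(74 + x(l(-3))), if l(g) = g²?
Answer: 18604/63 ≈ 295.30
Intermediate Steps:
R(z, a) = 4 (R(z, a) = 4*1 = 4)
D = -11/7 ≈ -1.5714
x(n) = -11/(7*n)
R(-12, 0)*(74 + x(l(-3))) = 4*(74 - 11/(7*((-3)²))) = 4*(74 - 11/7/9) = 4*(74 - 11/7*⅑) = 4*(74 - 11/63) = 4*(4651/63) = 18604/63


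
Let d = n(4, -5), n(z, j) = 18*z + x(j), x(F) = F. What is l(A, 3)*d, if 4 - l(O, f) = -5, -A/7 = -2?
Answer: 603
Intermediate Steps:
A = 14 (A = -7*(-2) = 14)
l(O, f) = 9 (l(O, f) = 4 - 1*(-5) = 4 + 5 = 9)
n(z, j) = j + 18*z (n(z, j) = 18*z + j = j + 18*z)
d = 67 (d = -5 + 18*4 = -5 + 72 = 67)
l(A, 3)*d = 9*67 = 603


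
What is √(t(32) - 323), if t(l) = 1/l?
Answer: I*√20670/8 ≈ 17.971*I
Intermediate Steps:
√(t(32) - 323) = √(1/32 - 323) = √(-10335/32) = I*√20670/8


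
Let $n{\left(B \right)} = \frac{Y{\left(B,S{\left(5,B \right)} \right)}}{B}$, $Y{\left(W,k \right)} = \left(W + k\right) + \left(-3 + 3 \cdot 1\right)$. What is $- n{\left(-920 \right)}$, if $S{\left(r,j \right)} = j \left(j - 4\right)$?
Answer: $923$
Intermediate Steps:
$S{\left(r,j \right)} = j \left(-4 + j\right)$
$Y{\left(W,k \right)} = W + k$ ($Y{\left(W,k \right)} = \left(W + k\right) + \left(-3 + 3\right) = \left(W + k\right) + 0 = W + k$)
$n{\left(B \right)} = \frac{B + B \left(-4 + B\right)}{B}$
$- n{\left(-920 \right)} = - (-3 - 920) = \left(-1\right) \left(-923\right) = 923$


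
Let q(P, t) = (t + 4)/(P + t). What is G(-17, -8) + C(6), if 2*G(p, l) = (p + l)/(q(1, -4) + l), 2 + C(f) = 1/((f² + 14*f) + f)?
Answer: -433/1008 ≈ -0.42956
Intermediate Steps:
q(P, t) = (4 + t)/(P + t)
C(f) = -2 + 1/(f² + 15*f) (C(f) = -2 + 1/((f² + 14*f) + f) = -2 + 1/(f² + 15*f))
G(p, l) = (l + p)/(2*l) (G(p, l) = ((p + l)/((4 - 4)/(1 - 4) + l))/2 = ((l + p)/(0/(-3) + l))/2 = ((l + p)/(-⅓*0 + l))/2 = ((l + p)/(0 + l))/2 = ((l + p)/l)/2 = (l + p)/(2*l))
G(-17, -8) + C(6) = (½)*(-8 - 17)/(-8) + (1 - 30*6 - 2*6²)/(6*(15 + 6)) = (½)*(-⅛)*(-25) + (⅙)*(1 - 180 - 2*36)/21 = 25/16 + (⅙)*(1/21)*(1 - 180 - 72) = 25/16 + (⅙)*(1/21)*(-251) = 25/16 - 251/126 = -433/1008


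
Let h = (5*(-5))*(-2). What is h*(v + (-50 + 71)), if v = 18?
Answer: 1950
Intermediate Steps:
h = 50 (h = -25*(-2) = 50)
h*(v + (-50 + 71)) = 50*(18 + (-50 + 71)) = 50*(18 + 21) = 50*39 = 1950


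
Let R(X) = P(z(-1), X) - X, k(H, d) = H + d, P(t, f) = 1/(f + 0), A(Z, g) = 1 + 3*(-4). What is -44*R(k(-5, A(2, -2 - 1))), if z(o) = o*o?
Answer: -2805/4 ≈ -701.25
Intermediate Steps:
A(Z, g) = -11 (A(Z, g) = 1 - 12 = -11)
z(o) = o**2
P(t, f) = 1/f
R(X) = 1/X - X
-44*R(k(-5, A(2, -2 - 1))) = -44*(1/(-5 - 11) - (-5 - 11)) = -44*(1/(-16) - 1*(-16)) = -44*(-1/16 + 16) = -44*255/16 = -2805/4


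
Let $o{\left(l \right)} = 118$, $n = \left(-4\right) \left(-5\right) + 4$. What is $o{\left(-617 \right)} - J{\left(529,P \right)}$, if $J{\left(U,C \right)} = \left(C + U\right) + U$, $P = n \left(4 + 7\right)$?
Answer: $-1204$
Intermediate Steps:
$n = 24$ ($n = 20 + 4 = 24$)
$P = 264$ ($P = 24 \left(4 + 7\right) = 24 \cdot 11 = 264$)
$J{\left(U,C \right)} = C + 2 U$
$o{\left(-617 \right)} - J{\left(529,P \right)} = 118 - \left(264 + 2 \cdot 529\right) = 118 - \left(264 + 1058\right) = 118 - 1322 = -1204$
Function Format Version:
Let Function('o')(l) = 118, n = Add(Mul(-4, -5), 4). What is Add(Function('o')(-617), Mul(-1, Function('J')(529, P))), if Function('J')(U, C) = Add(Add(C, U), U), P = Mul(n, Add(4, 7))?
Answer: -1204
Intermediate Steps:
n = 24 (n = Add(20, 4) = 24)
P = 264 (P = Mul(24, Add(4, 7)) = Mul(24, 11) = 264)
Function('J')(U, C) = Add(C, Mul(2, U))
Add(Function('o')(-617), Mul(-1, Function('J')(529, P))) = Add(118, Mul(-1, Add(264, Mul(2, 529)))) = Add(118, Mul(-1, Add(264, 1058))) = Add(118, Mul(-1, 1322)) = Add(118, -1322) = -1204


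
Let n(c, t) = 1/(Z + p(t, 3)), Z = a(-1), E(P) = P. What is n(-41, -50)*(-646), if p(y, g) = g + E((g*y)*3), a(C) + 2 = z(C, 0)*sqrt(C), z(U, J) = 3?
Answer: 145027/100805 + 969*I/100805 ≈ 1.4387 + 0.0096126*I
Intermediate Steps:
a(C) = -2 + 3*sqrt(C)
Z = -2 + 3*I (Z = -2 + 3*sqrt(-1) = -2 + 3*I ≈ -2.0 + 3.0*I)
p(y, g) = g + 3*g*y (p(y, g) = g + (g*y)*3 = g + 3*g*y)
n(c, t) = 1/(1 + 3*I + 9*t) (n(c, t) = 1/((-2 + 3*I) + 3*(1 + 3*t)) = 1/((-2 + 3*I) + (3 + 9*t)) = 1/(1 + 3*I + 9*t))
n(-41, -50)*(-646) = -646/(1 + 3*I + 9*(-50)) = -646/(1 + 3*I - 450) = -646/(-449 + 3*I) = ((-449 - 3*I)/201610)*(-646) = -323*(-449 - 3*I)/100805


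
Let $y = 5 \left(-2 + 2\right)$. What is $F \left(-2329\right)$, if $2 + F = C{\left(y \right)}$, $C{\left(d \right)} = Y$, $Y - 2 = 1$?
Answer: $-2329$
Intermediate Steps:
$Y = 3$ ($Y = 2 + 1 = 3$)
$y = 0$ ($y = 5 \cdot 0 = 0$)
$C{\left(d \right)} = 3$
$F = 1$ ($F = -2 + 3 = 1$)
$F \left(-2329\right) = 1 \left(-2329\right) = -2329$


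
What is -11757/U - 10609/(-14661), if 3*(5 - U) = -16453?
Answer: -342399119/241437348 ≈ -1.4182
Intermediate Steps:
U = 16468/3 (U = 5 - ⅓*(-16453) = 5 + 16453/3 = 16468/3 ≈ 5489.3)
-11757/U - 10609/(-14661) = -11757/16468/3 - 10609/(-14661) = -11757*3/16468 - 10609*(-1/14661) = -35271/16468 + 10609/14661 = -342399119/241437348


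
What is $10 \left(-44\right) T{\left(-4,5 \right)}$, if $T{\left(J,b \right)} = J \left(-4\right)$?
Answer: $-7040$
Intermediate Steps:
$T{\left(J,b \right)} = - 4 J$
$10 \left(-44\right) T{\left(-4,5 \right)} = 10 \left(-44\right) \left(\left(-4\right) \left(-4\right)\right) = \left(-440\right) 16 = -7040$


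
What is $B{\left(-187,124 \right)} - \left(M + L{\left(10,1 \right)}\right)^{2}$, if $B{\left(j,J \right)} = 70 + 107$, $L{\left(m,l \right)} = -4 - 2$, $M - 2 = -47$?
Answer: $-2424$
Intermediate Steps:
$M = -45$ ($M = 2 - 47 = -45$)
$L{\left(m,l \right)} = -6$ ($L{\left(m,l \right)} = -4 - 2 = -6$)
$B{\left(j,J \right)} = 177$
$B{\left(-187,124 \right)} - \left(M + L{\left(10,1 \right)}\right)^{2} = 177 - \left(-45 - 6\right)^{2} = 177 - \left(-51\right)^{2} = 177 - 2601 = -2424$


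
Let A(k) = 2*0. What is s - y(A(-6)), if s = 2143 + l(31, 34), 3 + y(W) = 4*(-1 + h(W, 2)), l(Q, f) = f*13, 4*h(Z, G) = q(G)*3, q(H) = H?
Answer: 2586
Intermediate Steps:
h(Z, G) = 3*G/4 (h(Z, G) = (G*3)/4 = (3*G)/4 = 3*G/4)
A(k) = 0
l(Q, f) = 13*f
y(W) = -1 (y(W) = -3 + 4*(-1 + (¾)*2) = -3 + 4*(-1 + 3/2) = -3 + 4*(½) = -3 + 2 = -1)
s = 2585 (s = 2143 + 13*34 = 2143 + 442 = 2585)
s - y(A(-6)) = 2585 - 1*(-1) = 2585 + 1 = 2586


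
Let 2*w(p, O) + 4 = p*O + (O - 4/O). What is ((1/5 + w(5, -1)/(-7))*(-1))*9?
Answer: -198/35 ≈ -5.6571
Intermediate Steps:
w(p, O) = -2 + O/2 - 2/O + O*p/2 (w(p, O) = -2 + (p*O + (O - 4/O))/2 = -2 + (O*p + (O - 4/O))/2 = -2 + (O - 4/O + O*p)/2 = -2 + (O/2 - 2/O + O*p/2) = -2 + O/2 - 2/O + O*p/2)
((1/5 + w(5, -1)/(-7))*(-1))*9 = ((1/5 + ((½)*(-4 - (-4 - 1 - 1*5))/(-1))/(-7))*(-1))*9 = ((1*(⅕) + ((½)*(-1)*(-4 - (-4 - 1 - 5)))*(-⅐))*(-1))*9 = ((⅕ + ((½)*(-1)*(-4 - 1*(-10)))*(-⅐))*(-1))*9 = ((⅕ + ((½)*(-1)*(-4 + 10))*(-⅐))*(-1))*9 = ((⅕ + ((½)*(-1)*6)*(-⅐))*(-1))*9 = ((⅕ - 3*(-⅐))*(-1))*9 = ((⅕ + 3/7)*(-1))*9 = ((22/35)*(-1))*9 = -22/35*9 = -198/35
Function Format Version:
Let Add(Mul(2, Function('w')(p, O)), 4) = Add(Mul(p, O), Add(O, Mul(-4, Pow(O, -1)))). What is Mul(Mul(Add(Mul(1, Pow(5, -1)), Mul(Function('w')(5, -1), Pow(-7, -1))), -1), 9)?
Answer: Rational(-198, 35) ≈ -5.6571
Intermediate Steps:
Function('w')(p, O) = Add(-2, Mul(Rational(1, 2), O), Mul(-2, Pow(O, -1)), Mul(Rational(1, 2), O, p)) (Function('w')(p, O) = Add(-2, Mul(Rational(1, 2), Add(Mul(p, O), Add(O, Mul(-4, Pow(O, -1)))))) = Add(-2, Mul(Rational(1, 2), Add(Mul(O, p), Add(O, Mul(-4, Pow(O, -1)))))) = Add(-2, Mul(Rational(1, 2), Add(O, Mul(-4, Pow(O, -1)), Mul(O, p)))) = Add(-2, Add(Mul(Rational(1, 2), O), Mul(-2, Pow(O, -1)), Mul(Rational(1, 2), O, p))) = Add(-2, Mul(Rational(1, 2), O), Mul(-2, Pow(O, -1)), Mul(Rational(1, 2), O, p)))
Mul(Mul(Add(Mul(1, Pow(5, -1)), Mul(Function('w')(5, -1), Pow(-7, -1))), -1), 9) = Mul(Mul(Add(Mul(1, Pow(5, -1)), Mul(Mul(Rational(1, 2), Pow(-1, -1), Add(-4, Mul(-1, Add(-4, -1, Mul(-1, 5))))), Pow(-7, -1))), -1), 9) = Mul(Mul(Add(Mul(1, Rational(1, 5)), Mul(Mul(Rational(1, 2), -1, Add(-4, Mul(-1, Add(-4, -1, -5)))), Rational(-1, 7))), -1), 9) = Mul(Mul(Add(Rational(1, 5), Mul(Mul(Rational(1, 2), -1, Add(-4, Mul(-1, -10))), Rational(-1, 7))), -1), 9) = Mul(Mul(Add(Rational(1, 5), Mul(Mul(Rational(1, 2), -1, Add(-4, 10)), Rational(-1, 7))), -1), 9) = Mul(Mul(Add(Rational(1, 5), Mul(Mul(Rational(1, 2), -1, 6), Rational(-1, 7))), -1), 9) = Mul(Mul(Add(Rational(1, 5), Mul(-3, Rational(-1, 7))), -1), 9) = Mul(Mul(Add(Rational(1, 5), Rational(3, 7)), -1), 9) = Mul(Mul(Rational(22, 35), -1), 9) = Mul(Rational(-22, 35), 9) = Rational(-198, 35)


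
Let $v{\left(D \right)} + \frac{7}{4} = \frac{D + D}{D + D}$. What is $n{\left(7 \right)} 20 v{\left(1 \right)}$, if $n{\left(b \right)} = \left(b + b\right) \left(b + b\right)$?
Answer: $-2940$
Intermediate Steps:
$v{\left(D \right)} = - \frac{3}{4}$ ($v{\left(D \right)} = - \frac{7}{4} + \frac{D + D}{D + D} = - \frac{7}{4} + \frac{2 D}{2 D} = - \frac{7}{4} + 2 D \frac{1}{2 D} = - \frac{7}{4} + 1 = - \frac{3}{4}$)
$n{\left(b \right)} = 4 b^{2}$ ($n{\left(b \right)} = 2 b 2 b = 4 b^{2}$)
$n{\left(7 \right)} 20 v{\left(1 \right)} = 4 \cdot 7^{2} \cdot 20 \left(- \frac{3}{4}\right) = 4 \cdot 49 \cdot 20 \left(- \frac{3}{4}\right) = 196 \cdot 20 \left(- \frac{3}{4}\right) = 3920 \left(- \frac{3}{4}\right) = -2940$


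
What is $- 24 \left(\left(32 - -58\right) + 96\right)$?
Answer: $-4464$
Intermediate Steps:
$- 24 \left(\left(32 - -58\right) + 96\right) = - 24 \left(\left(32 + 58\right) + 96\right) = - 24 \left(90 + 96\right) = \left(-24\right) 186 = -4464$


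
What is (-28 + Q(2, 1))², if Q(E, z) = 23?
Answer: 25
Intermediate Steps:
(-28 + Q(2, 1))² = (-28 + 23)² = (-5)² = 25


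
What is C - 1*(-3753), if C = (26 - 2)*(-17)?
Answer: 3345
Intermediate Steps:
C = -408 (C = 24*(-17) = -408)
C - 1*(-3753) = -408 - 1*(-3753) = -408 + 3753 = 3345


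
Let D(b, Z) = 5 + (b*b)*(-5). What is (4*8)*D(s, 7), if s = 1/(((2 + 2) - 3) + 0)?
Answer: 0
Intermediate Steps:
s = 1 (s = 1/((4 - 3) + 0) = 1/(1 + 0) = 1/1 = 1)
D(b, Z) = 5 - 5*b**2 (D(b, Z) = 5 + b**2*(-5) = 5 - 5*b**2)
(4*8)*D(s, 7) = (4*8)*(5 - 5*1**2) = 32*(5 - 5*1) = 32*(5 - 5) = 32*0 = 0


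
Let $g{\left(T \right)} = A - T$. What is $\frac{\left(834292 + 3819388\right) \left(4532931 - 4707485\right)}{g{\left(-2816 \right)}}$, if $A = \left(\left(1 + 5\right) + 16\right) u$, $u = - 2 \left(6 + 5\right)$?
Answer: $- \frac{203079614680}{583} \approx -3.4834 \cdot 10^{8}$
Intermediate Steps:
$u = -22$ ($u = \left(-2\right) 11 = -22$)
$A = -484$ ($A = \left(\left(1 + 5\right) + 16\right) \left(-22\right) = \left(6 + 16\right) \left(-22\right) = 22 \left(-22\right) = -484$)
$g{\left(T \right)} = -484 - T$
$\frac{\left(834292 + 3819388\right) \left(4532931 - 4707485\right)}{g{\left(-2816 \right)}} = \frac{\left(834292 + 3819388\right) \left(4532931 - 4707485\right)}{-484 - -2816} = \frac{4653680 \left(-174554\right)}{-484 + 2816} = - \frac{812318458720}{2332} = \left(-812318458720\right) \frac{1}{2332} = - \frac{203079614680}{583}$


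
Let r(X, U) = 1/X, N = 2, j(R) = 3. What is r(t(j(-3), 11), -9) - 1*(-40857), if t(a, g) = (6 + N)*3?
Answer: 980569/24 ≈ 40857.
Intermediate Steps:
t(a, g) = 24 (t(a, g) = (6 + 2)*3 = 8*3 = 24)
r(t(j(-3), 11), -9) - 1*(-40857) = 1/24 - 1*(-40857) = 1/24 + 40857 = 980569/24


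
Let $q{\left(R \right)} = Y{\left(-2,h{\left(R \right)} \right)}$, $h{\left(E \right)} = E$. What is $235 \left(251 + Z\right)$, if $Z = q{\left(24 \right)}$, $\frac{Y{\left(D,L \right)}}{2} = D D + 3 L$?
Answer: $94705$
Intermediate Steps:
$Y{\left(D,L \right)} = 2 D^{2} + 6 L$ ($Y{\left(D,L \right)} = 2 \left(D D + 3 L\right) = 2 \left(D^{2} + 3 L\right) = 2 D^{2} + 6 L$)
$q{\left(R \right)} = 8 + 6 R$ ($q{\left(R \right)} = 2 \left(-2\right)^{2} + 6 R = 2 \cdot 4 + 6 R = 8 + 6 R$)
$Z = 152$ ($Z = 8 + 6 \cdot 24 = 8 + 144 = 152$)
$235 \left(251 + Z\right) = 235 \left(251 + 152\right) = 235 \cdot 403 = 94705$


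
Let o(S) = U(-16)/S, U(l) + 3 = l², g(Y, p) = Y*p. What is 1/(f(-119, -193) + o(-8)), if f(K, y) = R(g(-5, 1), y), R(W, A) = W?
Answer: -8/293 ≈ -0.027304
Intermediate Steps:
U(l) = -3 + l²
f(K, y) = -5 (f(K, y) = -5*1 = -5)
o(S) = 253/S (o(S) = (-3 + (-16)²)/S = (-3 + 256)/S = 253/S)
1/(f(-119, -193) + o(-8)) = 1/(-5 + 253/(-8)) = 1/(-5 + 253*(-⅛)) = 1/(-5 - 253/8) = 1/(-293/8) = -8/293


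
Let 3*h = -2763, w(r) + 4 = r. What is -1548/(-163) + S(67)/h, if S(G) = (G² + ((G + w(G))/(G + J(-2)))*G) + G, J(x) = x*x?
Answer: 47078950/10658733 ≈ 4.4169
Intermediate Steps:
w(r) = -4 + r
J(x) = x²
h = -921 (h = (⅓)*(-2763) = -921)
S(G) = G + G² + G*(-4 + 2*G)/(4 + G) (S(G) = (G² + ((G + (-4 + G))/(G + (-2)²))*G) + G = (G² + ((-4 + 2*G)/(G + 4))*G) + G = (G² + ((-4 + 2*G)/(4 + G))*G) + G = (G² + G*(-4 + 2*G)/(4 + G)) + G = G + G² + G*(-4 + 2*G)/(4 + G))
-1548/(-163) + S(67)/h = -1548/(-163) + (67²*(7 + 67)/(4 + 67))/(-921) = -1548*(-1/163) + (4489*74/71)*(-1/921) = 1548/163 + (4489*(1/71)*74)*(-1/921) = 1548/163 + (332186/71)*(-1/921) = 1548/163 - 332186/65391 = 47078950/10658733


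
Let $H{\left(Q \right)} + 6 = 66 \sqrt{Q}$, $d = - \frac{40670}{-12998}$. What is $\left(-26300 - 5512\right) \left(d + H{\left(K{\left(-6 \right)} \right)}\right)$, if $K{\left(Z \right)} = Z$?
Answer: $\frac{593580108}{6499} - 2099592 i \sqrt{6} \approx 91334.0 - 5.1429 \cdot 10^{6} i$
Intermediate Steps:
$d = \frac{20335}{6499}$ ($d = \left(-40670\right) \left(- \frac{1}{12998}\right) = \frac{20335}{6499} \approx 3.1289$)
$H{\left(Q \right)} = -6 + 66 \sqrt{Q}$
$\left(-26300 - 5512\right) \left(d + H{\left(K{\left(-6 \right)} \right)}\right) = \left(-26300 - 5512\right) \left(\frac{20335}{6499} - \left(6 - 66 \sqrt{-6}\right)\right) = - 31812 \left(\frac{20335}{6499} - \left(6 - 66 i \sqrt{6}\right)\right) = - 31812 \left(- \frac{18659}{6499} + 66 i \sqrt{6}\right) = \frac{593580108}{6499} - 2099592 i \sqrt{6}$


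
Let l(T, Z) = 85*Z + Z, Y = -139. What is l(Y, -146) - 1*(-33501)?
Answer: 20945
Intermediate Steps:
l(T, Z) = 86*Z
l(Y, -146) - 1*(-33501) = 86*(-146) - 1*(-33501) = -12556 + 33501 = 20945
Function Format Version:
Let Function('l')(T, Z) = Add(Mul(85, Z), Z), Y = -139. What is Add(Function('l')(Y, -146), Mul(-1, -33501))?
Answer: 20945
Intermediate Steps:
Function('l')(T, Z) = Mul(86, Z)
Add(Function('l')(Y, -146), Mul(-1, -33501)) = Add(Mul(86, -146), Mul(-1, -33501)) = Add(-12556, 33501) = 20945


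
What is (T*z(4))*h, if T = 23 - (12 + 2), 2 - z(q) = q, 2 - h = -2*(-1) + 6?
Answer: 108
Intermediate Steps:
h = -6 (h = 2 - (-2*(-1) + 6) = 2 - (2 + 6) = 2 - 1*8 = 2 - 8 = -6)
z(q) = 2 - q
T = 9 (T = 23 - 1*14 = 23 - 14 = 9)
(T*z(4))*h = (9*(2 - 1*4))*(-6) = (9*(2 - 4))*(-6) = (9*(-2))*(-6) = -18*(-6) = 108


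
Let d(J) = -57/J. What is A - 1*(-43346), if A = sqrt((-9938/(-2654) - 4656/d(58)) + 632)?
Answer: 43346 + sqrt(3415863770167)/25213 ≈ 43419.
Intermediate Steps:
A = sqrt(3415863770167)/25213 (A = sqrt((-9938/(-2654) - 4656/((-57/58))) + 632) = sqrt((-9938*(-1/2654) - 4656/((-57*1/58))) + 632) = sqrt((4969/1327 - 4656/(-57/58)) + 632) = sqrt((4969/1327 - 4656*(-58/57)) + 632) = sqrt((4969/1327 + 90016/19) + 632) = sqrt(119545643/25213 + 632) = sqrt(135480259/25213) = sqrt(3415863770167)/25213 ≈ 73.304)
A - 1*(-43346) = sqrt(3415863770167)/25213 - 1*(-43346) = sqrt(3415863770167)/25213 + 43346 = 43346 + sqrt(3415863770167)/25213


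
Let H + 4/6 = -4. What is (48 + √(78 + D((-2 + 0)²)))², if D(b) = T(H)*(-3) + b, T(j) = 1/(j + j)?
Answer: (672 + √16135)²/196 ≈ 3257.3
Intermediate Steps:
H = -14/3 (H = -⅔ - 4 = -14/3 ≈ -4.6667)
T(j) = 1/(2*j)
D(b) = 9/28 + b (D(b) = (1/(2*(-14/3)))*(-3) + b = ((½)*(-3/14))*(-3) + b = -3/28*(-3) + b = 9/28 + b)
(48 + √(78 + D((-2 + 0)²)))² = (48 + √(78 + (9/28 + (-2 + 0)²)))² = (48 + √(78 + (9/28 + (-2)²)))² = (48 + √(78 + (9/28 + 4)))² = (48 + √(78 + 121/28))² = (48 + √(2305/28))² = (48 + √16135/14)²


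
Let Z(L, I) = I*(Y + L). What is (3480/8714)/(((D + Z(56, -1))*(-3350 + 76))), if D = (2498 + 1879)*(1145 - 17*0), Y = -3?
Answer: -435/17872433266654 ≈ -2.4339e-11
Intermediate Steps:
Z(L, I) = I*(-3 + L)
D = 5011665 (D = 4377*(1145 + 0) = 4377*1145 = 5011665)
(3480/8714)/(((D + Z(56, -1))*(-3350 + 76))) = (3480/8714)/(((5011665 - (-3 + 56))*(-3350 + 76))) = (3480*(1/8714))/(((5011665 - 1*53)*(-3274))) = 1740/(4357*(((5011665 - 53)*(-3274)))) = 1740/(4357*((5011612*(-3274)))) = (1740/4357)/(-16408017688) = (1740/4357)*(-1/16408017688) = -435/17872433266654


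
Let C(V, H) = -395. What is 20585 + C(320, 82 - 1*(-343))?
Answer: 20190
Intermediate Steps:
20585 + C(320, 82 - 1*(-343)) = 20585 - 395 = 20190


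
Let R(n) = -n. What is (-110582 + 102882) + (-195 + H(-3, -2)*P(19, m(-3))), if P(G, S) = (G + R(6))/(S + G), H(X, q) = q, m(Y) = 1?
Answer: -78963/10 ≈ -7896.3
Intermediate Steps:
P(G, S) = (-6 + G)/(G + S) (P(G, S) = (G - 1*6)/(S + G) = (G - 6)/(G + S) = (-6 + G)/(G + S))
(-110582 + 102882) + (-195 + H(-3, -2)*P(19, m(-3))) = (-110582 + 102882) + (-195 - 2*(-6 + 19)/(19 + 1)) = -7700 + (-195 - 2*13/20) = -7700 + (-195 - 13/10) = -7700 - 1963/10 = -78963/10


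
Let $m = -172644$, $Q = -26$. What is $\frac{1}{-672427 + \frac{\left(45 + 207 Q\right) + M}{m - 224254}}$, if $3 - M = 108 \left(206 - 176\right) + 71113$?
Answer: $- \frac{396898}{266884851759} \approx -1.4872 \cdot 10^{-6}$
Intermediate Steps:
$M = -74350$ ($M = 3 - \left(108 \left(206 - 176\right) + 71113\right) = 3 - \left(108 \cdot 30 + 71113\right) = 3 - \left(3240 + 71113\right) = 3 - 74353 = -74350$)
$\frac{1}{-672427 + \frac{\left(45 + 207 Q\right) + M}{m - 224254}} = \frac{1}{-672427 + \frac{\left(45 + 207 \left(-26\right)\right) - 74350}{-172644 - 224254}} = \frac{1}{-672427 + \frac{\left(45 - 5382\right) - 74350}{-396898}} = \frac{1}{-672427 + \left(-5337 - 74350\right) \left(- \frac{1}{396898}\right)} = \frac{1}{-672427 - - \frac{79687}{396898}} = \frac{1}{-672427 + \frac{79687}{396898}} = \frac{1}{- \frac{266884851759}{396898}} = - \frac{396898}{266884851759}$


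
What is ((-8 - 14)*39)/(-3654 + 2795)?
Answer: 858/859 ≈ 0.99884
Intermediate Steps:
((-8 - 14)*39)/(-3654 + 2795) = -22*39/(-859) = -858*(-1/859) = 858/859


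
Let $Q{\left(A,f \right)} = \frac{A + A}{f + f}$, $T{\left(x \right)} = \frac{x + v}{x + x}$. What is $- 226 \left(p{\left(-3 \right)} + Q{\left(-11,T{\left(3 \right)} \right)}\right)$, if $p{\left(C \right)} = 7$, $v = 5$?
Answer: $\frac{565}{2} \approx 282.5$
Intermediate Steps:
$T{\left(x \right)} = \frac{5 + x}{2 x}$ ($T{\left(x \right)} = \frac{x + 5}{x + x} = \frac{5 + x}{2 x}$)
$Q{\left(A,f \right)} = \frac{A}{f}$ ($Q{\left(A,f \right)} = \frac{2 A}{2 f} = 2 A \frac{1}{2 f} = \frac{A}{f}$)
$- 226 \left(p{\left(-3 \right)} + Q{\left(-11,T{\left(3 \right)} \right)}\right) = - 226 \left(7 - \frac{11}{\frac{1}{2} \cdot \frac{1}{3} \left(5 + 3\right)}\right) = - 226 \left(7 - \frac{11}{\frac{1}{2} \cdot \frac{1}{3} \cdot 8}\right) = - 226 \left(7 - \frac{11}{\frac{4}{3}}\right) = - 226 \left(7 - \frac{33}{4}\right) = \left(-226\right) \left(- \frac{5}{4}\right) = \frac{565}{2}$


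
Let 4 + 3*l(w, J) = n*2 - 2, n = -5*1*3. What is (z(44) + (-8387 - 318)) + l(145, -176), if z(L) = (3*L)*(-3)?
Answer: -9113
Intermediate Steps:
n = -15 (n = -5*3 = -15)
l(w, J) = -12 (l(w, J) = -4/3 + (-15*2 - 2)/3 = -4/3 + (-30 - 2)/3 = -4/3 + (⅓)*(-32) = -4/3 - 32/3 = -12)
z(L) = -9*L
(z(44) + (-8387 - 318)) + l(145, -176) = (-9*44 + (-8387 - 318)) - 12 = (-396 - 8705) - 12 = -9101 - 12 = -9113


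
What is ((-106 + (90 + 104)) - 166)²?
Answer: 6084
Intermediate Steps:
((-106 + (90 + 104)) - 166)² = ((-106 + 194) - 166)² = (88 - 166)² = (-78)² = 6084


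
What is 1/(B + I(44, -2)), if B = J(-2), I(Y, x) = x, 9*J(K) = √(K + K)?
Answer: -81/164 - 9*I/164 ≈ -0.4939 - 0.054878*I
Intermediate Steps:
J(K) = √2*√K/9 (J(K) = √(K + K)/9 = √(2*K)/9 = (√2*√K)/9 = √2*√K/9)
B = 2*I/9 (B = √2*√(-2)/9 = √2*(I*√2)/9 = 2*I/9 ≈ 0.22222*I)
1/(B + I(44, -2)) = 1/(2*I/9 - 2) = 1/(-2 + 2*I/9) = 81*(-2 - 2*I/9)/328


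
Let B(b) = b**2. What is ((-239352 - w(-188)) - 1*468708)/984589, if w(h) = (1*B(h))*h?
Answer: 5936612/984589 ≈ 6.0295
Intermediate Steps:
w(h) = h**3 (w(h) = (1*h**2)*h = h**2*h = h**3)
((-239352 - w(-188)) - 1*468708)/984589 = ((-239352 - 1*(-188)**3) - 1*468708)/984589 = ((-239352 - 1*(-6644672)) - 468708)*(1/984589) = ((-239352 + 6644672) - 468708)*(1/984589) = (6405320 - 468708)*(1/984589) = 5936612*(1/984589) = 5936612/984589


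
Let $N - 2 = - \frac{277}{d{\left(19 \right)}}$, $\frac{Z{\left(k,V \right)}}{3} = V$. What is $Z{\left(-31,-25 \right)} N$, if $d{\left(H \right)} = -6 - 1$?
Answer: $- \frac{21825}{7} \approx -3117.9$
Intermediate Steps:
$d{\left(H \right)} = -7$ ($d{\left(H \right)} = -6 - 1 = -7$)
$Z{\left(k,V \right)} = 3 V$
$N = \frac{291}{7}$ ($N = 2 - \frac{277}{-7} = 2 - - \frac{277}{7} = 2 + \frac{277}{7} = \frac{291}{7} \approx 41.571$)
$Z{\left(-31,-25 \right)} N = 3 \left(-25\right) \frac{291}{7} = \left(-75\right) \frac{291}{7} = - \frac{21825}{7}$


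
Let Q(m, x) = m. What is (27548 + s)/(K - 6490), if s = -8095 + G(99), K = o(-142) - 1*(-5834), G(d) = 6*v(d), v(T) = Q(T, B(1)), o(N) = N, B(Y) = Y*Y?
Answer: -20047/798 ≈ -25.122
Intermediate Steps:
B(Y) = Y**2
v(T) = T
G(d) = 6*d
K = 5692 (K = -142 - 1*(-5834) = -142 + 5834 = 5692)
s = -7501 (s = -8095 + 6*99 = -8095 + 594 = -7501)
(27548 + s)/(K - 6490) = (27548 - 7501)/(5692 - 6490) = 20047/(-798) = 20047*(-1/798) = -20047/798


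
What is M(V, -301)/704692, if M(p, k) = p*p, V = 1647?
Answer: 2712609/704692 ≈ 3.8494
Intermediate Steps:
M(p, k) = p**2
M(V, -301)/704692 = 1647**2/704692 = 2712609*(1/704692) = 2712609/704692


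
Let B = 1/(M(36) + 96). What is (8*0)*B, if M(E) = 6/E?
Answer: 0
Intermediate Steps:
B = 6/577 (B = 1/(6/36 + 96) = 1/(6*(1/36) + 96) = 1/(⅙ + 96) = 1/(577/6) = 6/577 ≈ 0.010399)
(8*0)*B = (8*0)*(6/577) = 0*(6/577) = 0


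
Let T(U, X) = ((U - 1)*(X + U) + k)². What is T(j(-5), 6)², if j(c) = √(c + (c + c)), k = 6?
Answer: -315000 + 45000*I*√15 ≈ -3.15e+5 + 1.7428e+5*I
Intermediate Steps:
j(c) = √3*√c (j(c) = √(c + 2*c) = √(3*c) = √3*√c)
T(U, X) = (6 + (-1 + U)*(U + X))² (T(U, X) = ((U - 1)*(X + U) + 6)² = ((-1 + U)*(U + X) + 6)² = (6 + (-1 + U)*(U + X))²)
T(j(-5), 6)² = ((6 + (√3*√(-5))² - √3*√(-5) - 1*6 + (√3*√(-5))*6)²)² = ((6 + (√3*(I*√5))² - √3*I*√5 - 6 + (√3*(I*√5))*6)²)² = ((6 + (I*√15)² - I*√15 - 6 + (I*√15)*6)²)² = ((6 - 15 - I*√15 - 6 + 6*I*√15)²)² = ((-15 + 5*I*√15)²)² = (-15 + 5*I*√15)⁴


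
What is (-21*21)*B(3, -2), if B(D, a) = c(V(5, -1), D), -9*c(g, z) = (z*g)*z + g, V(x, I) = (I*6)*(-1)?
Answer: 2940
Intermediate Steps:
V(x, I) = -6*I (V(x, I) = (6*I)*(-1) = -6*I)
c(g, z) = -g/9 - g*z²/9 (c(g, z) = -((z*g)*z + g)/9 = -((g*z)*z + g)/9 = -(g*z² + g)/9 = -(g + g*z²)/9 = -g/9 - g*z²/9)
B(D, a) = -⅔ - 2*D²/3 (B(D, a) = -(-6*(-1))*(1 + D²)/9 = -⅑*6*(1 + D²) = -⅔ - 2*D²/3)
(-21*21)*B(3, -2) = (-21*21)*(-⅔ - ⅔*3²) = -441*(-⅔ - ⅔*9) = -441*(-⅔ - 6) = -441*(-20/3) = 2940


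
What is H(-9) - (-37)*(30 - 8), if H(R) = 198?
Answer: 1012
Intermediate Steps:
H(-9) - (-37)*(30 - 8) = 198 - (-37)*(30 - 8) = 198 - (-37)*22 = 198 - 1*(-814) = 198 + 814 = 1012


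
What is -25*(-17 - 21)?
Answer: 950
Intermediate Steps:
-25*(-17 - 21) = -25*(-38) = 950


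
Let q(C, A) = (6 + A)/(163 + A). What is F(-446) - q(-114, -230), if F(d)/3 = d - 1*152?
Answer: -120422/67 ≈ -1797.3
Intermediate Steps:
q(C, A) = (6 + A)/(163 + A)
F(d) = -456 + 3*d (F(d) = 3*(d - 1*152) = 3*(d - 152) = 3*(-152 + d) = -456 + 3*d)
F(-446) - q(-114, -230) = (-456 + 3*(-446)) - (6 - 230)/(163 - 230) = (-456 - 1338) - (-224)/(-67) = -1794 - (-1)*(-224)/67 = -1794 - 1*224/67 = -1794 - 224/67 = -120422/67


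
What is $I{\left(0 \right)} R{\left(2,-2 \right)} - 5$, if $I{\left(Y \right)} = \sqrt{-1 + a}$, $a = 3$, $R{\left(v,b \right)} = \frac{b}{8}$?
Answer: $-5 - \frac{\sqrt{2}}{4} \approx -5.3536$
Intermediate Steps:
$R{\left(v,b \right)} = \frac{b}{8}$ ($R{\left(v,b \right)} = b \frac{1}{8} = \frac{b}{8}$)
$I{\left(Y \right)} = \sqrt{2}$ ($I{\left(Y \right)} = \sqrt{-1 + 3} = \sqrt{2}$)
$I{\left(0 \right)} R{\left(2,-2 \right)} - 5 = \sqrt{2} \cdot \frac{1}{8} \left(-2\right) - 5 = \sqrt{2} \left(- \frac{1}{4}\right) - 5 = - \frac{\sqrt{2}}{4} - 5 = -5 - \frac{\sqrt{2}}{4}$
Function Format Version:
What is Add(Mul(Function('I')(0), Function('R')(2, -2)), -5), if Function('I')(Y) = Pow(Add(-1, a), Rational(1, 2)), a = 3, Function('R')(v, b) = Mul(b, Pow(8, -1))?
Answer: Add(-5, Mul(Rational(-1, 4), Pow(2, Rational(1, 2)))) ≈ -5.3536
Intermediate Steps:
Function('R')(v, b) = Mul(Rational(1, 8), b) (Function('R')(v, b) = Mul(b, Rational(1, 8)) = Mul(Rational(1, 8), b))
Function('I')(Y) = Pow(2, Rational(1, 2)) (Function('I')(Y) = Pow(Add(-1, 3), Rational(1, 2)) = Pow(2, Rational(1, 2)))
Add(Mul(Function('I')(0), Function('R')(2, -2)), -5) = Add(Mul(Pow(2, Rational(1, 2)), Mul(Rational(1, 8), -2)), -5) = Add(Mul(Pow(2, Rational(1, 2)), Rational(-1, 4)), -5) = Add(Mul(Rational(-1, 4), Pow(2, Rational(1, 2))), -5) = Add(-5, Mul(Rational(-1, 4), Pow(2, Rational(1, 2))))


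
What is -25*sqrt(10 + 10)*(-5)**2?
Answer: -1250*sqrt(5) ≈ -2795.1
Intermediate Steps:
-25*sqrt(10 + 10)*(-5)**2 = -50*sqrt(5)*25 = -1250*sqrt(5)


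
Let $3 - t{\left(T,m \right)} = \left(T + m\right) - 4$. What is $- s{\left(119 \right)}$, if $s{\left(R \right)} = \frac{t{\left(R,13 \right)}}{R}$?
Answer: $\frac{125}{119} \approx 1.0504$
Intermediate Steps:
$t{\left(T,m \right)} = 7 - T - m$ ($t{\left(T,m \right)} = 3 - \left(\left(T + m\right) - 4\right) = 3 - \left(-4 + T + m\right) = 7 - T - m$)
$s{\left(R \right)} = \frac{-6 - R}{R}$ ($s{\left(R \right)} = \frac{7 - R - 13}{R} = \frac{-6 - R}{R}$)
$- s{\left(119 \right)} = - \frac{-6 - 119}{119} = - \frac{-125}{119} = \left(-1\right) \left(- \frac{125}{119}\right) = \frac{125}{119}$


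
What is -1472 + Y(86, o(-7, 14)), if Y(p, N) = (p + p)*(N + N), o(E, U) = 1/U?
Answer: -10132/7 ≈ -1447.4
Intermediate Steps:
Y(p, N) = 4*N*p (Y(p, N) = (2*p)*(2*N) = 4*N*p)
-1472 + Y(86, o(-7, 14)) = -1472 + 4*86/14 = -1472 + 4*(1/14)*86 = -1472 + 172/7 = -10132/7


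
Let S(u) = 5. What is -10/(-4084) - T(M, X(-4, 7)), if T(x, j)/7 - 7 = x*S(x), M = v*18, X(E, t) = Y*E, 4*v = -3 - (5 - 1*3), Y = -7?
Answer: 754011/1021 ≈ 738.50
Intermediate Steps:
v = -5/4 (v = (-3 - (5 - 1*3))/4 = (-3 - (5 - 3))/4 = (-3 - 1*2)/4 = (-3 - 2)/4 = (1/4)*(-5) = -5/4 ≈ -1.2500)
X(E, t) = -7*E
M = -45/2 (M = -5/4*18 = -45/2 ≈ -22.500)
T(x, j) = 49 + 35*x (T(x, j) = 49 + 7*(x*5) = 49 + 7*(5*x) = 49 + 35*x)
-10/(-4084) - T(M, X(-4, 7)) = -10/(-4084) - (49 + 35*(-45/2)) = -10*(-1/4084) - (49 - 1575/2) = 5/2042 - 1*(-1477/2) = 5/2042 + 1477/2 = 754011/1021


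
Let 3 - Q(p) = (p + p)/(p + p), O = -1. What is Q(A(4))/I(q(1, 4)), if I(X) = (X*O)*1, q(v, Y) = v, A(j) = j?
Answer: -2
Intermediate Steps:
I(X) = -X (I(X) = (X*(-1))*1 = -X*1 = -X)
Q(p) = 2 (Q(p) = 3 - (p + p)/(p + p) = 3 - 2*p/(2*p) = 3 - 2*p*1/(2*p) = 3 - 1*1 = 3 - 1 = 2)
Q(A(4))/I(q(1, 4)) = 2/((-1*1)) = 2/(-1) = 2*(-1) = -2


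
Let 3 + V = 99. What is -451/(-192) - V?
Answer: -17981/192 ≈ -93.651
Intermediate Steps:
V = 96 (V = -3 + 99 = 96)
-451/(-192) - V = -451/(-192) - 1*96 = -451*(-1/192) - 96 = 451/192 - 96 = -17981/192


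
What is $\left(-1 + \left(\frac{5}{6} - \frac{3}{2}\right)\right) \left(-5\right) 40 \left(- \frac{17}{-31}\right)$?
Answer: $\frac{17000}{93} \approx 182.8$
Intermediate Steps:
$\left(-1 + \left(\frac{5}{6} - \frac{3}{2}\right)\right) \left(-5\right) 40 \left(- \frac{17}{-31}\right) = \left(-1 + \left(5 \cdot \frac{1}{6} - \frac{3}{2}\right)\right) \left(-5\right) 40 \left(\left(-17\right) \left(- \frac{1}{31}\right)\right) = \left(-1 + \left(\frac{5}{6} - \frac{3}{2}\right)\right) \left(-5\right) 40 \cdot \frac{17}{31} = \left(-1 - \frac{2}{3}\right) \left(-5\right) 40 \cdot \frac{17}{31} = \left(- \frac{5}{3}\right) \left(-5\right) 40 \cdot \frac{17}{31} = \frac{25}{3} \cdot 40 \cdot \frac{17}{31} = \frac{1000}{3} \cdot \frac{17}{31} = \frac{17000}{93}$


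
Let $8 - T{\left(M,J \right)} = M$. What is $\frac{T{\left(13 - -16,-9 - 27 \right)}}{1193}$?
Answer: $- \frac{21}{1193} \approx -0.017603$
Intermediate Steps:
$T{\left(M,J \right)} = 8 - M$
$\frac{T{\left(13 - -16,-9 - 27 \right)}}{1193} = \frac{8 - \left(13 - -16\right)}{1193} = \left(8 - \left(13 + 16\right)\right) \frac{1}{1193} = \left(8 - 29\right) \frac{1}{1193} = \left(-21\right) \frac{1}{1193} = - \frac{21}{1193}$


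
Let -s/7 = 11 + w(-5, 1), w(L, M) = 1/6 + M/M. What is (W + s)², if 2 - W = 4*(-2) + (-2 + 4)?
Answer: 214369/36 ≈ 5954.7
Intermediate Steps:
W = 8 (W = 2 - (4*(-2) + (-2 + 4)) = 2 - (-8 + 2) = 2 - 1*(-6) = 2 + 6 = 8)
w(L, M) = 7/6 (w(L, M) = 1*(⅙) + 1 = ⅙ + 1 = 7/6)
s = -511/6 (s = -7*(11 + 7/6) = -7*73/6 = -511/6 ≈ -85.167)
(W + s)² = (8 - 511/6)² = (-463/6)² = 214369/36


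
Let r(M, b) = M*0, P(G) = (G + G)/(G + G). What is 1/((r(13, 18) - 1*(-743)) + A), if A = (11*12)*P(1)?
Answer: 1/875 ≈ 0.0011429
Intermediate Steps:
P(G) = 1 (P(G) = (2*G)/((2*G)) = (2*G)*(1/(2*G)) = 1)
A = 132 (A = (11*12)*1 = 132*1 = 132)
r(M, b) = 0
1/((r(13, 18) - 1*(-743)) + A) = 1/((0 - 1*(-743)) + 132) = 1/((0 + 743) + 132) = 1/(743 + 132) = 1/875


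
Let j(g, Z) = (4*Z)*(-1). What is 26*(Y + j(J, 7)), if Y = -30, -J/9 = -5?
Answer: -1508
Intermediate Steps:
J = 45 (J = -9*(-5) = 45)
j(g, Z) = -4*Z
26*(Y + j(J, 7)) = 26*(-30 - 4*7) = 26*(-30 - 28) = 26*(-58) = -1508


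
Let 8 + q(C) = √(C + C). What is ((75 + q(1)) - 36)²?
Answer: (31 + √2)² ≈ 1050.7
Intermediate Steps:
q(C) = -8 + √2*√C (q(C) = -8 + √(C + C) = -8 + √(2*C) = -8 + √2*√C)
((75 + q(1)) - 36)² = ((75 + (-8 + √2*√1)) - 36)² = ((75 + (-8 + √2*1)) - 36)² = ((75 + (-8 + √2)) - 36)² = ((67 + √2) - 36)² = (31 + √2)²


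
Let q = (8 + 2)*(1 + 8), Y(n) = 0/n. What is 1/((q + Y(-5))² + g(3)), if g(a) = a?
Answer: 1/8103 ≈ 0.00012341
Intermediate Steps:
Y(n) = 0
q = 90 (q = 10*9 = 90)
1/((q + Y(-5))² + g(3)) = 1/((90 + 0)² + 3) = 1/(90² + 3) = 1/(8100 + 3) = 1/8103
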